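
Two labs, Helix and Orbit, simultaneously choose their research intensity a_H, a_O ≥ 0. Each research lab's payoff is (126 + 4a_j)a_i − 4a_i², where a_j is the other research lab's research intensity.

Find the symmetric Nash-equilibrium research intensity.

31.5

Helix's payoff is (126 + 4a_O)a_H − 4a_H².
∂π/∂a_H = 126 + 4a_O − 8a_H = 0, so a_H = 15.75 + 0.5a_O.
The game is symmetric, so in equilibrium a_O = a_H: the reaction function gives 0.5a_H = 15.75, hence a_H = 31.5.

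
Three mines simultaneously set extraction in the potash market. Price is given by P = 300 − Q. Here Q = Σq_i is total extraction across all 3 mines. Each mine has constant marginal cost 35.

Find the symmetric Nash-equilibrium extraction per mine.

A representative mine's profit is π_i = q_i(300 − Q) − 35q_i, with Q = q_i + Σ_{j≠i} q_j.
First-order condition: 265 − 2q_i − Σ_{j≠i} q_j = 0.
Imposing symmetry (q_j = q for all j) turns Σ_{j≠i} q_j into 2q, so 265 = 4q and q = 66.25.

66.25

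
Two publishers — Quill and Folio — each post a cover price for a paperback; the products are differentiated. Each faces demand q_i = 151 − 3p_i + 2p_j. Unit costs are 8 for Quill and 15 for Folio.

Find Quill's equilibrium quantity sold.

Quill's profit: π = (p_{Quill} − 8)(151 − 3p_{Quill} + 2p_{Folio}).
∂π/∂p_{Quill} = 175 − 6p_{Quill} + 2p_{Folio} = 0 ⇒ p_{Quill} = 175/6 + (1/3)p_{Folio}.
Similarly p_{Folio} = 98/3 + (1/3)p_{Quill}.
Plugging p_{Folio} into Quill's best response: p_{Quill} = 175/6 + (1/3)(98/3 + (1/3)p_{Quill}) ⇒ (8/9)p_{Quill} = 721/18, so p_{Quill} = 45.0625.
Then p_{Folio} = 98/3 + (1/3)·45.0625 = 47.6875.
q_{Quill} = 151 − 3·45.0625 + 2·47.6875 = 111.1875.

111.1875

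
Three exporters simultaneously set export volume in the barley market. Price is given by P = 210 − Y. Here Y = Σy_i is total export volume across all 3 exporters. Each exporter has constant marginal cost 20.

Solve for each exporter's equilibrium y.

A representative exporter's profit is π_i = y_i(210 − Y) − 20y_i, with Y = y_i + Σ_{j≠i} y_j.
First-order condition: 190 − 2y_i − Σ_{j≠i} y_j = 0.
In a symmetric equilibrium every exporter chooses the same y, so Σ_{j≠i} y_j = 2y. The condition becomes 190 − 4y = 0, giving y = 190/4 = 47.5.

47.5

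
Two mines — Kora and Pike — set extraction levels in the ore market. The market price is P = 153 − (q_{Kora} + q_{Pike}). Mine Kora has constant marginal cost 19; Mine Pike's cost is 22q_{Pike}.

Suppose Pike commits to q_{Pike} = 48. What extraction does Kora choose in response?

Mine Kora's profit: π = q_{Kora}(153 − (q_{Kora} + q_{Pike})) − 19q_{Kora}.
∂π/∂q_{Kora} = 134 − 2q_{Kora} − q_{Pike} = 0, so q_{Kora} = 67 − 0.5q_{Pike}.
At q_{Pike} = 48: q_{Kora} = 67 − 0.5·48 = 43.

43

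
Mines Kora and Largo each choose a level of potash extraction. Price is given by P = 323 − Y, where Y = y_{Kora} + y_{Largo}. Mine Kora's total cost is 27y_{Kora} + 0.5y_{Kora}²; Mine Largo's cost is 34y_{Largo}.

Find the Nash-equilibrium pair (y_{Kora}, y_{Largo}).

Mine Kora's profit: π = y_{Kora}(323 − (y_{Kora} + y_{Largo})) − 27y_{Kora} − 0.5y_{Kora}².
∂π/∂y_{Kora} = 296 − 3y_{Kora} − y_{Largo} = 0, so y_{Kora} = 296/3 − (1/3)y_{Largo}.
For Largo: ∂π/∂y_{Largo} = 289 − 2y_{Largo} − y_{Kora} = 0 ⇒ y_{Largo} = 144.5 − 0.5y_{Kora}.
Plugging y_{Largo} into Kora's best response: y_{Kora} = 296/3 − (1/3)(144.5 − 0.5y_{Kora}) ⇒ (5/6)y_{Kora} = 50.5, so y_{Kora} = 60.6.
Then y_{Largo} = 144.5 − 0.5·60.6 = 114.2.

60.6, 114.2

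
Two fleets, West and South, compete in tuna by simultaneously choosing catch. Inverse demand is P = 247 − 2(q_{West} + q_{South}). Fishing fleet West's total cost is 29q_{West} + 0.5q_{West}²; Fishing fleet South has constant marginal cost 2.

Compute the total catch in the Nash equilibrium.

Fishing fleet West's profit: π = q_{West}(247 − 2(q_{West} + q_{South})) − 29q_{West} − 0.5q_{West}².
∂π/∂q_{West} = 218 − 5q_{West} − 2q_{South} = 0, so q_{West} = 43.6 − 0.4q_{South}.
For South: ∂π/∂q_{South} = 245 − 4q_{South} − 2q_{West} = 0 ⇒ q_{South} = 61.25 − 0.5q_{West}.
Substituting the second reaction function into the first: q_{West} = 43.6 − 0.4(61.25 − 0.5q_{West}), which gives 0.8q_{West} = 19.1 ⇒ q_{West} = 23.875.
Then q_{South} = 61.25 − 0.5·23.875 = 49.3125.
Total catch: 23.875 + 49.3125 = 73.1875.

73.1875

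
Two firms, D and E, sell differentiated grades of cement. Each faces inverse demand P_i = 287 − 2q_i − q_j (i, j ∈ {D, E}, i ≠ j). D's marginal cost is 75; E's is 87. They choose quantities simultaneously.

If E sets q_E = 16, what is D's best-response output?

49

Firm D's profit: π = q_D(287 − 2q_D − q_E) − 75q_D.
∂π/∂q_D = 212 − 4q_D − q_E = 0 ⇒ q_D = 53 − 0.25q_E.
At q_E = 16: q_D = 53 − 0.25·16 = 49.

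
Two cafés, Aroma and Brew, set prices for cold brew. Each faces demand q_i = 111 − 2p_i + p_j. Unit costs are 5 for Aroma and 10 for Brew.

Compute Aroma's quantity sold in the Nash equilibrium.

72

Aroma's profit: π = (p_{Aroma} − 5)(111 − 2p_{Aroma} + p_{Brew}).
∂π/∂p_{Aroma} = 121 − 4p_{Aroma} + p_{Brew} = 0 ⇒ p_{Aroma} = 30.25 + 0.25p_{Brew}.
Similarly p_{Brew} = 32.75 + 0.25p_{Aroma}.
Solving the two reaction functions simultaneously: (1 − (0.25)(0.25))p_{Aroma} = 30.25 + 0.25·32.75, so 0.9375p_{Aroma} = 38.4375 and p_{Aroma} = 41.
Then p_{Brew} = 32.75 + 0.25·41 = 43.
q_{Aroma} = 111 − 2·41 + 43 = 72.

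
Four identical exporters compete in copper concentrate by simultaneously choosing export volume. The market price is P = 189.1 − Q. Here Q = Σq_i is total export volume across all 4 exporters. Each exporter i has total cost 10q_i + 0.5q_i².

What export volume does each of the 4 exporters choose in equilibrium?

A representative exporter's profit is π_i = q_i(189.1 − Q) − 10q_i − 0.5q_i², with Q = q_i + Σ_{j≠i} q_j.
First-order condition: 179.1 − 3q_i − Σ_{j≠i} q_j = 0.
Imposing symmetry (q_j = q for all j) turns Σ_{j≠i} q_j into 3q, so 179.1 = 6q and q = 29.85.

29.85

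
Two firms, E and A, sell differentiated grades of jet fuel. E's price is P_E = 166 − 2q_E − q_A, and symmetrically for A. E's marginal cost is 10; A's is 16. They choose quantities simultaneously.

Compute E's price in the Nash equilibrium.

73.2

Firm E's profit: π = q_E(166 − 2q_E − q_A) − 10q_E.
∂π/∂q_E = 156 − 4q_E − q_A = 0 ⇒ q_E = 39 − 0.25q_A.
Similarly q_A = 37.5 − 0.25q_E.
Substituting the second reaction function into the first: q_E = 39 − 0.25(37.5 − 0.25q_E), which gives 0.9375q_E = 29.625 ⇒ q_E = 31.6.
Then q_A = 37.5 − 0.25·31.6 = 29.6.
P_E = 166 − 2·31.6 − 29.6 = 73.2.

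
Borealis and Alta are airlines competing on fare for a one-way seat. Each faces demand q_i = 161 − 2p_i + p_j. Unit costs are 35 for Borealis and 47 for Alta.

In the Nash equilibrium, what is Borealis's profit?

3801.92

Borealis's profit: π = (p_{Borealis} − 35)(161 − 2p_{Borealis} + p_{Alta}).
∂π/∂p_{Borealis} = 231 − 4p_{Borealis} + p_{Alta} = 0 ⇒ p_{Borealis} = 57.75 + 0.25p_{Alta}.
Similarly p_{Alta} = 63.75 + 0.25p_{Borealis}.
Plugging p_{Alta} into Borealis's best response: p_{Borealis} = 57.75 + 0.25(63.75 + 0.25p_{Borealis}) ⇒ 0.9375p_{Borealis} = 73.6875, so p_{Borealis} = 78.6.
Then p_{Alta} = 63.75 + 0.25·78.6 = 83.4.
q_{Borealis} = 161 − 2·78.6 + 83.4 = 87.2.
Profit = (78.6 − 35)·87.2 = 3801.92.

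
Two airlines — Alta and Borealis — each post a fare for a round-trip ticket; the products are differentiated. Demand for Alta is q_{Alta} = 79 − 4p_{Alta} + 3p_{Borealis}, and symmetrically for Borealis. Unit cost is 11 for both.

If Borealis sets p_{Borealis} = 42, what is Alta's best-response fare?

Alta's profit: π = (p_{Alta} − 11)(79 − 4p_{Alta} + 3p_{Borealis}).
∂π/∂p_{Alta} = 123 − 8p_{Alta} + 3p_{Borealis} = 0 ⇒ p_{Alta} = 15.375 + 0.375p_{Borealis}.
At p_{Borealis} = 42: p_{Alta} = 15.375 + 0.375·42 = 31.125.

31.125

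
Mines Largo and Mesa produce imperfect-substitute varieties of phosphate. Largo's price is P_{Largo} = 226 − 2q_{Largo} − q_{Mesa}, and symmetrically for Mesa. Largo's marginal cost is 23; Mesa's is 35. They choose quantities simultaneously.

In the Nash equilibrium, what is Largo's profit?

Mine Largo's profit: π = q_{Largo}(226 − 2q_{Largo} − q_{Mesa}) − 23q_{Largo}.
∂π/∂q_{Largo} = 203 − 4q_{Largo} − q_{Mesa} = 0 ⇒ q_{Largo} = 50.75 − 0.25q_{Mesa}.
Similarly q_{Mesa} = 47.75 − 0.25q_{Largo}.
Substituting the second reaction function into the first: q_{Largo} = 50.75 − 0.25(47.75 − 0.25q_{Largo}), which gives 0.9375q_{Largo} = 38.8125 ⇒ q_{Largo} = 41.4.
Then q_{Mesa} = 47.75 − 0.25·41.4 = 37.4.
P_{Largo} = 226 − 2·41.4 − 37.4 = 105.8.
Profit = (105.8 − 23)·41.4 = 3427.92.

3427.92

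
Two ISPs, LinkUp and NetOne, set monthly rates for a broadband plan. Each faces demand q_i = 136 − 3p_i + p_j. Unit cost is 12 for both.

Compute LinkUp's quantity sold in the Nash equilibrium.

67.2

LinkUp's profit: π = (p_{LinkUp} − 12)(136 − 3p_{LinkUp} + p_{NetOne}).
∂π/∂p_{LinkUp} = 172 − 6p_{LinkUp} + p_{NetOne} = 0 ⇒ p_{LinkUp} = 86/3 + (1/6)p_{NetOne}.
Setting p_{LinkUp} = p_{NetOne} in the reaction function: p_{LinkUp} = 86/3 + (1/6)p_{LinkUp}, so p_{LinkUp} = (86/3) / (5/6) = 34.4.
q_{LinkUp} = 136 − 3·34.4 + 34.4 = 67.2.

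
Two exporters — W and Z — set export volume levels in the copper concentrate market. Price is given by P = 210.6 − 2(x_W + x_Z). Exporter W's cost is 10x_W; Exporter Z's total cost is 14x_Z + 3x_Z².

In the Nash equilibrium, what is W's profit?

4014.08

Exporter W's profit: π = x_W(210.6 − 2(x_W + x_Z)) − 10x_W.
∂π/∂x_W = 200.6 − 4x_W − 2x_Z = 0, so x_W = 50.15 − 0.5x_Z.
For Z: ∂π/∂x_Z = 196.6 − 10x_Z − 2x_W = 0 ⇒ x_Z = 19.66 − 0.2x_W.
Substituting the second reaction function into the first: x_W = 50.15 − 0.5(19.66 − 0.2x_W), which gives 0.9x_W = 40.32 ⇒ x_W = 44.8.
Then x_Z = 19.66 − 0.2·44.8 = 10.7.
Price P = 210.6 − 2·55.5 = 99.6.
W's profit: (99.6 − 10)·44.8 = 4014.08.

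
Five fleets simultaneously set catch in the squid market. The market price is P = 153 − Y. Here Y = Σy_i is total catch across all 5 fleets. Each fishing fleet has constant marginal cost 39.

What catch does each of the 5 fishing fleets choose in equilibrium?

19

A representative fishing fleet's profit is π_i = y_i(153 − Y) − 39y_i, with Y = y_i + Σ_{j≠i} y_j.
First-order condition: 114 − 2y_i − Σ_{j≠i} y_j = 0.
With identical fishing fleets, set every y_j = y: then 114 − 2y − 4y = 0, i.e. y = 114/6 = 19.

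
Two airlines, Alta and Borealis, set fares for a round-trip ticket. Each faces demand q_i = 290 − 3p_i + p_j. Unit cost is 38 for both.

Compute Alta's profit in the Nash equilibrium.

Alta's profit: π = (p_{Alta} − 38)(290 − 3p_{Alta} + p_{Borealis}).
∂π/∂p_{Alta} = 404 − 6p_{Alta} + p_{Borealis} = 0 ⇒ p_{Alta} = 202/3 + (1/6)p_{Borealis}.
Setting p_{Alta} = p_{Borealis} in the reaction function: p_{Alta} = 202/3 + (1/6)p_{Alta}, so p_{Alta} = (202/3) / (5/6) = 80.8.
q_{Alta} = 290 − 3·80.8 + 80.8 = 128.4.
Profit = (80.8 − 38)·128.4 = 5495.52.

5495.52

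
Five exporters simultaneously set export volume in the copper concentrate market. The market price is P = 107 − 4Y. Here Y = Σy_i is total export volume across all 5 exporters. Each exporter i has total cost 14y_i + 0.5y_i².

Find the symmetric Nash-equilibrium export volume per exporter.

3.72

A representative exporter's profit is π_i = y_i(107 − 4Y) − 14y_i − 0.5y_i², with Y = y_i + Σ_{j≠i} y_j.
First-order condition: 93 − 9y_i − 4Σ_{j≠i} y_j = 0.
Imposing symmetry (y_j = y for all j) turns Σ_{j≠i} y_j into 4y, so 93 = 25y and y = 3.72.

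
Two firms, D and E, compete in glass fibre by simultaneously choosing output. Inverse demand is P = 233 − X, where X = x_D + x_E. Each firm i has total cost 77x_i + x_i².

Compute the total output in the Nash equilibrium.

Firm D's profit: π = x_D(233 − (x_D + x_E)) − 77x_D − x_D².
∂π/∂x_D = 156 − 4x_D − x_E = 0, so x_D = 39 − 0.25x_E.
By symmetry x_E = x_D; substituting into the reaction function, 1.25x_D = 39 and x_D = 31.2.
Total output: 31.2 + 31.2 = 62.4.

62.4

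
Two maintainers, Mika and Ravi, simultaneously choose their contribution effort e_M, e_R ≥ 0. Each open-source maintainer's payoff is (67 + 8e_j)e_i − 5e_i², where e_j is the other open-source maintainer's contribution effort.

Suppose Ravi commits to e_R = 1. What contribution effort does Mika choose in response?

7.5

Mika's payoff is (67 + 8e_R)e_M − 5e_M².
∂π/∂e_M = 67 + 8e_R − 10e_M = 0, so e_M = 6.7 + 0.8e_R.
At e_R = 1: e_M = 6.7 + 0.8·1 = 7.5.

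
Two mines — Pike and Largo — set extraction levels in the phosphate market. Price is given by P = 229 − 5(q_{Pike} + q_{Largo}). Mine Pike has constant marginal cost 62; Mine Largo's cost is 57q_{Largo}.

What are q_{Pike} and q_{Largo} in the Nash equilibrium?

10.8, 11.8

Mine Pike's profit: π = q_{Pike}(229 − 5(q_{Pike} + q_{Largo})) − 62q_{Pike}.
∂π/∂q_{Pike} = 167 − 10q_{Pike} − 5q_{Largo} = 0, so q_{Pike} = 16.7 − 0.5q_{Largo}.
By the same steps for Largo: q_{Largo} = 17.2 − 0.5q_{Pike}.
Plugging q_{Largo} into Pike's best response: q_{Pike} = 16.7 − 0.5(17.2 − 0.5q_{Pike}) ⇒ 0.75q_{Pike} = 8.1, so q_{Pike} = 10.8.
Then q_{Largo} = 17.2 − 0.5·10.8 = 11.8.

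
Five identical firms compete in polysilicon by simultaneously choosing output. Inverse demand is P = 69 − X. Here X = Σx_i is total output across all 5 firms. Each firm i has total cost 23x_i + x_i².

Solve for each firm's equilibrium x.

5.75

A representative firm's profit is π_i = x_i(69 − X) − 23x_i − x_i², with X = x_i + Σ_{j≠i} x_j.
First-order condition: 46 − 4x_i − Σ_{j≠i} x_j = 0.
Imposing symmetry (x_j = x for all j) turns Σ_{j≠i} x_j into 4x, so 46 = 8x and x = 5.75.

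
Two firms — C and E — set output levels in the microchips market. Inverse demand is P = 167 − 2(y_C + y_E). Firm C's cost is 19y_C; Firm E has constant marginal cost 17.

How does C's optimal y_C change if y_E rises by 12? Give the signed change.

Firm C's profit: π = y_C(167 − 2(y_C + y_E)) − 19y_C.
∂π/∂y_C = 148 − 4y_C − 2y_E = 0, so y_C = 37 − 0.5y_E.
The reaction-function slope is −0.5, so a 12-unit rise in y_E moves y_C by −0.5 × 12 = −6. C's best response falls — the actions are strategic substitutes.

-6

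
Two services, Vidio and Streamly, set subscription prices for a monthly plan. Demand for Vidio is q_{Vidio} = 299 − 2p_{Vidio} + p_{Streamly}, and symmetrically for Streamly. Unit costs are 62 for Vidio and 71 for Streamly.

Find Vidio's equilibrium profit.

12864.08

Vidio's profit: π = (p_{Vidio} − 62)(299 − 2p_{Vidio} + p_{Streamly}).
∂π/∂p_{Vidio} = 423 − 4p_{Vidio} + p_{Streamly} = 0 ⇒ p_{Vidio} = 105.75 + 0.25p_{Streamly}.
Similarly p_{Streamly} = 110.25 + 0.25p_{Vidio}.
Plugging p_{Streamly} into Vidio's best response: p_{Vidio} = 105.75 + 0.25(110.25 + 0.25p_{Vidio}) ⇒ 0.9375p_{Vidio} = 133.3125, so p_{Vidio} = 142.2.
Then p_{Streamly} = 110.25 + 0.25·142.2 = 145.8.
q_{Vidio} = 299 − 2·142.2 + 145.8 = 160.4.
Profit = (142.2 − 62)·160.4 = 12864.08.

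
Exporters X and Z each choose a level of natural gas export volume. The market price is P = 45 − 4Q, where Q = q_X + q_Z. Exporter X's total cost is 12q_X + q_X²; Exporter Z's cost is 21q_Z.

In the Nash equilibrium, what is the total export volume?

Exporter X's profit: π = q_X(45 − 4(q_X + q_Z)) − 12q_X − q_X².
∂π/∂q_X = 33 − 10q_X − 4q_Z = 0, so q_X = 3.3 − 0.4q_Z.
For Z: ∂π/∂q_Z = 24 − 8q_Z − 4q_X = 0 ⇒ q_Z = 3 − 0.5q_X.
Plugging q_Z into X's best response: q_X = 3.3 − 0.4(3 − 0.5q_X) ⇒ 0.8q_X = 2.1, so q_X = 2.625.
Then q_Z = 3 − 0.5·2.625 = 1.6875.
Total export volume: 2.625 + 1.6875 = 4.3125.

4.3125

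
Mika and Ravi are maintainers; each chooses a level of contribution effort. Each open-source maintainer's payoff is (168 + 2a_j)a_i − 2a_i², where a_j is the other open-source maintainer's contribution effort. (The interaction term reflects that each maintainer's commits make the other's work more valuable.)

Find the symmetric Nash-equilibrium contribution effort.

84

Mika's payoff is (168 + 2a_R)a_M − 2a_M².
∂π/∂a_M = 168 + 2a_R − 4a_M = 0, so a_M = 42 + 0.5a_R.
Setting a_M = a_R in the reaction function: a_M = 42 + 0.5a_M, so a_M = 42 / 0.5 = 84.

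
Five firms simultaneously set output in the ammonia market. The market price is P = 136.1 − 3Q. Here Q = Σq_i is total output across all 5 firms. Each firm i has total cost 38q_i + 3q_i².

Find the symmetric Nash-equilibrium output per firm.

A representative firm's profit is π_i = q_i(136.1 − 3Q) − 38q_i − 3q_i², with Q = q_i + Σ_{j≠i} q_j.
First-order condition: 98.1 − 12q_i − 3Σ_{j≠i} q_j = 0.
In a symmetric equilibrium every firm chooses the same q, so Σ_{j≠i} q_j = 4q. The condition becomes 98.1 − 24q = 0, giving q = 98.1/24 = 4.0875.

4.0875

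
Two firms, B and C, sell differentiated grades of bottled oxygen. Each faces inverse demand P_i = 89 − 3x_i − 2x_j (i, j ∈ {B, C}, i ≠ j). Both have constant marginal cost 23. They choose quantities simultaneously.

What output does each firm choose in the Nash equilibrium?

Firm B's profit: π = x_B(89 − 3x_B − 2x_C) − 23x_B.
∂π/∂x_B = 66 − 6x_B − 2x_C = 0 ⇒ x_B = 11 − (1/3)x_C.
By symmetry x_C = x_B; substituting into the reaction function, (4/3)x_B = 11 and x_B = 8.25.

8.25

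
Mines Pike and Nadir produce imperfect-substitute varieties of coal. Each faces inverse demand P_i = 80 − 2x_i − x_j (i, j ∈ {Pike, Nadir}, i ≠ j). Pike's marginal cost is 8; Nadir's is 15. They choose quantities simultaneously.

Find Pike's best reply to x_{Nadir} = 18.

Mine Pike's profit: π = x_{Pike}(80 − 2x_{Pike} − x_{Nadir}) − 8x_{Pike}.
∂π/∂x_{Pike} = 72 − 4x_{Pike} − x_{Nadir} = 0 ⇒ x_{Pike} = 18 − 0.25x_{Nadir}.
At x_{Nadir} = 18: x_{Pike} = 18 − 0.25·18 = 13.5.

13.5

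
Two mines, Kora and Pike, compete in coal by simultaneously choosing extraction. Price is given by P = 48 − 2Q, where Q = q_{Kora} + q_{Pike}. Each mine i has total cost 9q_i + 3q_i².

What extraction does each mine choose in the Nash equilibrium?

3.25

Mine Kora's profit: π = q_{Kora}(48 − 2(q_{Kora} + q_{Pike})) − 9q_{Kora} − 3q_{Kora}².
∂π/∂q_{Kora} = 39 − 10q_{Kora} − 2q_{Pike} = 0, so q_{Kora} = 3.9 − 0.2q_{Pike}.
Setting q_{Kora} = q_{Pike} in the reaction function: q_{Kora} = 3.9 − 0.2q_{Kora}, so q_{Kora} = 3.9 / 1.2 = 3.25.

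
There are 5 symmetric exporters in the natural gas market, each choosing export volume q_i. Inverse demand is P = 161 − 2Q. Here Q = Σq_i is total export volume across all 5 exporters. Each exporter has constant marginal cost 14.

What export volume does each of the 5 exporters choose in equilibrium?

12.25

A representative exporter's profit is π_i = q_i(161 − 2Q) − 14q_i, with Q = q_i + Σ_{j≠i} q_j.
First-order condition: 147 − 4q_i − 2Σ_{j≠i} q_j = 0.
Imposing symmetry (q_j = q for all j) turns Σ_{j≠i} q_j into 4q, so 147 = 12q and q = 12.25.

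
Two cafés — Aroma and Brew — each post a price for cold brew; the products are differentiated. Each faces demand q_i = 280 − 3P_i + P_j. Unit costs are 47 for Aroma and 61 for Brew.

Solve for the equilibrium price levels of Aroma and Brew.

85.4, 91.4

Aroma's profit: π = (P_{Aroma} − 47)(280 − 3P_{Aroma} + P_{Brew}).
∂π/∂P_{Aroma} = 421 − 6P_{Aroma} + P_{Brew} = 0 ⇒ P_{Aroma} = 421/6 + (1/6)P_{Brew}.
Similarly P_{Brew} = 463/6 + (1/6)P_{Aroma}.
Substituting the second reaction function into the first: P_{Aroma} = 421/6 + (1/6)(463/6 + (1/6)P_{Aroma}), which gives (35/36)P_{Aroma} = 2989/36 ⇒ P_{Aroma} = 85.4.
Then P_{Brew} = 463/6 + (1/6)·85.4 = 91.4.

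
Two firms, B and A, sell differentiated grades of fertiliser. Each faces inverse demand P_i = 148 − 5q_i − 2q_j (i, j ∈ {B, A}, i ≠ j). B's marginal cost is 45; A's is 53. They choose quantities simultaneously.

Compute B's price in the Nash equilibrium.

Firm B's profit: π = q_B(148 − 5q_B − 2q_A) − 45q_B.
∂π/∂q_B = 103 − 10q_B − 2q_A = 0 ⇒ q_B = 10.3 − 0.2q_A.
Similarly q_A = 9.5 − 0.2q_B.
Substituting the second reaction function into the first: q_B = 10.3 − 0.2(9.5 − 0.2q_B), which gives 0.96q_B = 8.4 ⇒ q_B = 8.75.
Then q_A = 9.5 − 0.2·8.75 = 7.75.
P_B = 148 − 5·8.75 − 2·7.75 = 88.75.

88.75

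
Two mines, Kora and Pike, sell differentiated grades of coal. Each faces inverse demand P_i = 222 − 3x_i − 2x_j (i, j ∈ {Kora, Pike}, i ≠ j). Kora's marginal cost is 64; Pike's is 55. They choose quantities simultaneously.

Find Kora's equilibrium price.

121.5625

Mine Kora's profit: π = x_{Kora}(222 − 3x_{Kora} − 2x_{Pike}) − 64x_{Kora}.
∂π/∂x_{Kora} = 158 − 6x_{Kora} − 2x_{Pike} = 0 ⇒ x_{Kora} = 79/3 − (1/3)x_{Pike}.
Similarly x_{Pike} = 167/6 − (1/3)x_{Kora}.
Substituting the second reaction function into the first: x_{Kora} = 79/3 − (1/3)(167/6 − (1/3)x_{Kora}), which gives (8/9)x_{Kora} = 307/18 ⇒ x_{Kora} = 19.1875.
Then x_{Pike} = 167/6 − (1/3)·19.1875 = 21.4375.
P_{Kora} = 222 − 3·19.1875 − 2·21.4375 = 121.5625.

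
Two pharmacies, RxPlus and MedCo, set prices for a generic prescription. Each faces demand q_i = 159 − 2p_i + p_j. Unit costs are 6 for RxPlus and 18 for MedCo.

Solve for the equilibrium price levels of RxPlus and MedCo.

58.6, 63.4

RxPlus's profit: π = (p_{RxPlus} − 6)(159 − 2p_{RxPlus} + p_{MedCo}).
∂π/∂p_{RxPlus} = 171 − 4p_{RxPlus} + p_{MedCo} = 0 ⇒ p_{RxPlus} = 42.75 + 0.25p_{MedCo}.
Similarly p_{MedCo} = 48.75 + 0.25p_{RxPlus}.
Solving the two reaction functions simultaneously: (1 − (0.25)(0.25))p_{RxPlus} = 42.75 + 0.25·48.75, so 0.9375p_{RxPlus} = 54.9375 and p_{RxPlus} = 58.6.
Then p_{MedCo} = 48.75 + 0.25·58.6 = 63.4.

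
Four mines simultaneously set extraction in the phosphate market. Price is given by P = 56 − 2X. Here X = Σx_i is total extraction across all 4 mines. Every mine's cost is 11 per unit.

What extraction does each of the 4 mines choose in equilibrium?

A representative mine's profit is π_i = x_i(56 − 2X) − 11x_i, with X = x_i + Σ_{j≠i} x_j.
First-order condition: 45 − 4x_i − 2Σ_{j≠i} x_j = 0.
In a symmetric equilibrium every mine chooses the same x, so Σ_{j≠i} x_j = 3x. The condition becomes 45 − 10x = 0, giving x = 45/10 = 4.5.

4.5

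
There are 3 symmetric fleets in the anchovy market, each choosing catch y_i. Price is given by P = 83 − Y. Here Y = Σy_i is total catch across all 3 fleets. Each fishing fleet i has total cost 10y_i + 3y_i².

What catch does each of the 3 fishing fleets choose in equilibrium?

7.3

A representative fishing fleet's profit is π_i = y_i(83 − Y) − 10y_i − 3y_i², with Y = y_i + Σ_{j≠i} y_j.
First-order condition: 73 − 8y_i − Σ_{j≠i} y_j = 0.
Imposing symmetry (y_j = y for all j) turns Σ_{j≠i} y_j into 2y, so 73 = 10y and y = 7.3.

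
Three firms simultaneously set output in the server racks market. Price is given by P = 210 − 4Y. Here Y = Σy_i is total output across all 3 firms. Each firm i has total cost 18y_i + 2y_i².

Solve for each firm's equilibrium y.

A representative firm's profit is π_i = y_i(210 − 4Y) − 18y_i − 2y_i², with Y = y_i + Σ_{j≠i} y_j.
First-order condition: 192 − 12y_i − 4Σ_{j≠i} y_j = 0.
Imposing symmetry (y_j = y for all j) turns Σ_{j≠i} y_j into 2y, so 192 = 20y and y = 9.6.

9.6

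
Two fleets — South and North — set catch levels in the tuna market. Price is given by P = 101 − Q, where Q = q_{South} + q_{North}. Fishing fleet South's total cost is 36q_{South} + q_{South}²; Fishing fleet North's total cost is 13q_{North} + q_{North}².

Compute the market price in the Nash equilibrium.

70.4

Fishing fleet South's profit: π = q_{South}(101 − (q_{South} + q_{North})) − 36q_{South} − q_{South}².
∂π/∂q_{South} = 65 − 4q_{South} − q_{North} = 0, so q_{South} = 16.25 − 0.25q_{North}.
By the same steps for North: q_{North} = 22 − 0.25q_{South}.
Plugging q_{North} into South's best response: q_{South} = 16.25 − 0.25(22 − 0.25q_{South}) ⇒ 0.9375q_{South} = 10.75, so q_{South} = 172/15.
Then q_{North} = 22 − 0.25·(172/15) = 287/15.
Equilibrium price: P = 101 − 30.6 = 70.4.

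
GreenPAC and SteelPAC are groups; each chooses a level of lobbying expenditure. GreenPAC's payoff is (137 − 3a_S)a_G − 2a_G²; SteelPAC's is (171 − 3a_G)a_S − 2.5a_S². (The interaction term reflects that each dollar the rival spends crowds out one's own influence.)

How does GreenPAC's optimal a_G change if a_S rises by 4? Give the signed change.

Expanding GreenPAC's payoff: 137a_G − 3a_Sa_G − 2a_G².
∂π/∂a_G = 137 − 3a_S − 4a_G = 0, so a_G = 34.25 − 0.75a_S.
The reaction-function slope is −0.75, so a 4-unit rise in a_S moves a_G by −0.75 × 4 = −3. GreenPAC's best response falls — the actions are strategic substitutes.

-3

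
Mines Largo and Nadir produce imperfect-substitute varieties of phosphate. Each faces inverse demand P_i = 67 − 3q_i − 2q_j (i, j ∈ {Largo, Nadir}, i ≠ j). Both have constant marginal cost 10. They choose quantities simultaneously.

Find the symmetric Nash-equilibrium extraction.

7.125

Mine Largo's profit: π = q_{Largo}(67 − 3q_{Largo} − 2q_{Nadir}) − 10q_{Largo}.
∂π/∂q_{Largo} = 57 − 6q_{Largo} − 2q_{Nadir} = 0 ⇒ q_{Largo} = 9.5 − (1/3)q_{Nadir}.
The game is symmetric, so in equilibrium q_{Nadir} = q_{Largo}: the reaction function gives (4/3)q_{Largo} = 9.5, hence q_{Largo} = 7.125.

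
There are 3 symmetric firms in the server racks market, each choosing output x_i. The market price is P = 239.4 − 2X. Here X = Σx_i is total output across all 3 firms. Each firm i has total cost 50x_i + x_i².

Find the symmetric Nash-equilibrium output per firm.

18.94

A representative firm's profit is π_i = x_i(239.4 − 2X) − 50x_i − x_i², with X = x_i + Σ_{j≠i} x_j.
First-order condition: 189.4 − 6x_i − 2Σ_{j≠i} x_j = 0.
In a symmetric equilibrium every firm chooses the same x, so Σ_{j≠i} x_j = 2x. The condition becomes 189.4 − 10x = 0, giving x = 189.4/10 = 18.94.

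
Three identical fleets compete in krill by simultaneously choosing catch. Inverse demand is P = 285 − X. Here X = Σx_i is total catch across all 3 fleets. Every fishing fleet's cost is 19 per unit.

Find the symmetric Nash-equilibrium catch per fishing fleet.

A representative fishing fleet's profit is π_i = x_i(285 − X) − 19x_i, with X = x_i + Σ_{j≠i} x_j.
First-order condition: 266 − 2x_i − Σ_{j≠i} x_j = 0.
Imposing symmetry (x_j = x for all j) turns Σ_{j≠i} x_j into 2x, so 266 = 4x and x = 66.5.

66.5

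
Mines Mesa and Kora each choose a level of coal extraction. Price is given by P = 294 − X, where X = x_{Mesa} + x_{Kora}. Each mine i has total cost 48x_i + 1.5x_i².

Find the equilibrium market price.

212

Mine Mesa's profit: π = x_{Mesa}(294 − (x_{Mesa} + x_{Kora})) − 48x_{Mesa} − 1.5x_{Mesa}².
∂π/∂x_{Mesa} = 246 − 5x_{Mesa} − x_{Kora} = 0, so x_{Mesa} = 49.2 − 0.2x_{Kora}.
By symmetry x_{Kora} = x_{Mesa}; substituting into the reaction function, 1.2x_{Mesa} = 49.2 and x_{Mesa} = 41.
Equilibrium price: P = 294 − 82 = 212.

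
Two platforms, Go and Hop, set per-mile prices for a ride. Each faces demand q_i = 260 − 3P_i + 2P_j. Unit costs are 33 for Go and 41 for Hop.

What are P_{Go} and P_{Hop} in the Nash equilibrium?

Go's profit: π = (P_{Go} − 33)(260 − 3P_{Go} + 2P_{Hop}).
∂π/∂P_{Go} = 359 − 6P_{Go} + 2P_{Hop} = 0 ⇒ P_{Go} = 359/6 + (1/3)P_{Hop}.
Similarly P_{Hop} = 383/6 + (1/3)P_{Go}.
Plugging P_{Hop} into Go's best response: P_{Go} = 359/6 + (1/3)(383/6 + (1/3)P_{Go}) ⇒ (8/9)P_{Go} = 730/9, so P_{Go} = 91.25.
Then P_{Hop} = 383/6 + (1/3)·91.25 = 94.25.

91.25, 94.25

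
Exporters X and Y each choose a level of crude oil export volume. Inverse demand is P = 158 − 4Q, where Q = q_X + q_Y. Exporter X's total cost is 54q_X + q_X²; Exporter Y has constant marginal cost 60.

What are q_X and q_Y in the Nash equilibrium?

6.875, 8.8125

Exporter X's profit: π = q_X(158 − 4(q_X + q_Y)) − 54q_X − q_X².
∂π/∂q_X = 104 − 10q_X − 4q_Y = 0, so q_X = 10.4 − 0.4q_Y.
For Y: ∂π/∂q_Y = 98 − 8q_Y − 4q_X = 0 ⇒ q_Y = 12.25 − 0.5q_X.
Solving the two reaction functions simultaneously: (1 − (−0.4)(−0.5))q_X = 10.4 − 0.4·12.25, so 0.8q_X = 5.5 and q_X = 6.875.
Then q_Y = 12.25 − 0.5·6.875 = 8.8125.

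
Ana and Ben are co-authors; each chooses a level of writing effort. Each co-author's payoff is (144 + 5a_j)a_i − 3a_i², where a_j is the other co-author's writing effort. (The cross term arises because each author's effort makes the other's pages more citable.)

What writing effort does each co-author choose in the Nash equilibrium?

144

Ana's payoff is (144 + 5a_B)a_A − 3a_A².
∂π/∂a_A = 144 + 5a_B − 6a_A = 0, so a_A = 24 + (5/6)a_B.
The game is symmetric, so in equilibrium a_B = a_A: the reaction function gives (1/6)a_A = 24, hence a_A = 144.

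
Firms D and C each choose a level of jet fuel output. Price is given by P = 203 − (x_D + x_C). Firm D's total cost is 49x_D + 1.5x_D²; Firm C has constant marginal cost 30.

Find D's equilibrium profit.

Firm D's profit: π = x_D(203 − (x_D + x_C)) − 49x_D − 1.5x_D².
∂π/∂x_D = 154 − 5x_D − x_C = 0, so x_D = 30.8 − 0.2x_C.
For C: ∂π/∂x_C = 173 − 2x_C − x_D = 0 ⇒ x_C = 86.5 − 0.5x_D.
Plugging x_C into D's best response: x_D = 30.8 − 0.2(86.5 − 0.5x_D) ⇒ 0.9x_D = 13.5, so x_D = 15.
Then x_C = 86.5 − 0.5·15 = 79.
Price P = 203 − 94 = 109.
D's profit: (109 − 49)·15 − 1.5(15)² = 562.5.

562.5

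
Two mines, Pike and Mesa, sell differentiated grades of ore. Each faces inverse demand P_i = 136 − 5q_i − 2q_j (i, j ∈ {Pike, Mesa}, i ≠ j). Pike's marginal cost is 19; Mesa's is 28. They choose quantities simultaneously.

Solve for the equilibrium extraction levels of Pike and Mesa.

Mine Pike's profit: π = q_{Pike}(136 − 5q_{Pike} − 2q_{Mesa}) − 19q_{Pike}.
∂π/∂q_{Pike} = 117 − 10q_{Pike} − 2q_{Mesa} = 0 ⇒ q_{Pike} = 11.7 − 0.2q_{Mesa}.
Similarly q_{Mesa} = 10.8 − 0.2q_{Pike}.
Plugging q_{Mesa} into Pike's best response: q_{Pike} = 11.7 − 0.2(10.8 − 0.2q_{Pike}) ⇒ 0.96q_{Pike} = 9.54, so q_{Pike} = 9.9375.
Then q_{Mesa} = 10.8 − 0.2·9.9375 = 8.8125.

9.9375, 8.8125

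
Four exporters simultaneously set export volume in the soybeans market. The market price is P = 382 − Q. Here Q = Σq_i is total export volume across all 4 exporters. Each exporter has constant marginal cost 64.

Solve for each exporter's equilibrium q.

A representative exporter's profit is π_i = q_i(382 − Q) − 64q_i, with Q = q_i + Σ_{j≠i} q_j.
First-order condition: 318 − 2q_i − Σ_{j≠i} q_j = 0.
In a symmetric equilibrium every exporter chooses the same q, so Σ_{j≠i} q_j = 3q. The condition becomes 318 − 5q = 0, giving q = 318/5 = 63.6.

63.6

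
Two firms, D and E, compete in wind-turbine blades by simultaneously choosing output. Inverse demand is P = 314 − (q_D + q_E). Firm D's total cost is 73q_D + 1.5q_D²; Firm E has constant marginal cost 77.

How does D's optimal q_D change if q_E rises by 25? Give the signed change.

Firm D's profit: π = q_D(314 − (q_D + q_E)) − 73q_D − 1.5q_D².
∂π/∂q_D = 241 − 5q_D − q_E = 0, so q_D = 48.2 − 0.2q_E.
The reaction-function slope is −0.2, so a 25-unit rise in q_E moves q_D by −0.2 × 25 = −5. D's best response falls — the actions are strategic substitutes.

-5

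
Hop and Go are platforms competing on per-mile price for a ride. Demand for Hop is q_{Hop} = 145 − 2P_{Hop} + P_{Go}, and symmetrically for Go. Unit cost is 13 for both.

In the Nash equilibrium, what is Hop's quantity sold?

Hop's profit: π = (P_{Hop} − 13)(145 − 2P_{Hop} + P_{Go}).
∂π/∂P_{Hop} = 171 − 4P_{Hop} + P_{Go} = 0 ⇒ P_{Hop} = 42.75 + 0.25P_{Go}.
The game is symmetric, so in equilibrium P_{Go} = P_{Hop}: the reaction function gives 0.75P_{Hop} = 42.75, hence P_{Hop} = 57.
q_{Hop} = 145 − 2·57 + 57 = 88.

88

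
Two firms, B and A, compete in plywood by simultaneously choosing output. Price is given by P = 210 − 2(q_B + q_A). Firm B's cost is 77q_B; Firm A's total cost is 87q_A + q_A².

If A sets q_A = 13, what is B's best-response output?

26.75

Firm B's profit: π = q_B(210 − 2(q_B + q_A)) − 77q_B.
∂π/∂q_B = 133 − 4q_B − 2q_A = 0, so q_B = 33.25 − 0.5q_A.
At q_A = 13: q_B = 33.25 − 0.5·13 = 26.75.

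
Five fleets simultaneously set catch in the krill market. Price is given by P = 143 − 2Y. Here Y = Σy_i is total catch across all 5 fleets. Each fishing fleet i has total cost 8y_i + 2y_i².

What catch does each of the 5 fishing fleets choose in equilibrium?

8.4375

A representative fishing fleet's profit is π_i = y_i(143 − 2Y) − 8y_i − 2y_i², with Y = y_i + Σ_{j≠i} y_j.
First-order condition: 135 − 8y_i − 2Σ_{j≠i} y_j = 0.
In a symmetric equilibrium every fishing fleet chooses the same y, so Σ_{j≠i} y_j = 4y. The condition becomes 135 − 16y = 0, giving y = 135/16 = 8.4375.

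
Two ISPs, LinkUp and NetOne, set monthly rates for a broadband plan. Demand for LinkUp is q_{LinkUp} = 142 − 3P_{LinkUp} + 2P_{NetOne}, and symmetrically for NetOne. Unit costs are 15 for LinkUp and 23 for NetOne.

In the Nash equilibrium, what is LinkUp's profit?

LinkUp's profit: π = (P_{LinkUp} − 15)(142 − 3P_{LinkUp} + 2P_{NetOne}).
∂π/∂P_{LinkUp} = 187 − 6P_{LinkUp} + 2P_{NetOne} = 0 ⇒ P_{LinkUp} = 187/6 + (1/3)P_{NetOne}.
Similarly P_{NetOne} = 211/6 + (1/3)P_{LinkUp}.
Solving the two reaction functions simultaneously: (1 − (1/3)(1/3))P_{LinkUp} = 187/6 + (1/3)·(211/6), so (8/9)P_{LinkUp} = 386/9 and P_{LinkUp} = 48.25.
Then P_{NetOne} = 211/6 + (1/3)·48.25 = 51.25.
q_{LinkUp} = 142 − 3·48.25 + 2·51.25 = 99.75.
Profit = (48.25 − 15)·99.75 = 3316.6875.

3316.6875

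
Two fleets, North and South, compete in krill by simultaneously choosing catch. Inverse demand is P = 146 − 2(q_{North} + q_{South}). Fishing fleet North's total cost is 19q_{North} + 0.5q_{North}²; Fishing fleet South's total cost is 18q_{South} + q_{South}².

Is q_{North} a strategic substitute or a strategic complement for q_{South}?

Fishing fleet North's profit: π = q_{North}(146 − 2(q_{North} + q_{South})) − 19q_{North} − 0.5q_{North}².
∂π/∂q_{North} = 127 − 5q_{North} − 2q_{South} = 0, so q_{North} = 25.4 − 0.4q_{South}.
The best-response slope dq_{North}/dq_{South} = −0.4 < 0: the reaction function is downward-sloping, so the choices are strategic substitutes.

strategic substitutes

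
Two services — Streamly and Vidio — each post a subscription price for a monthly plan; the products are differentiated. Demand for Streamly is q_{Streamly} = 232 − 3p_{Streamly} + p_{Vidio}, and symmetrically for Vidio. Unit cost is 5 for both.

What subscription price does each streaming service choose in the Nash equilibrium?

Streamly's profit: π = (p_{Streamly} − 5)(232 − 3p_{Streamly} + p_{Vidio}).
∂π/∂p_{Streamly} = 247 − 6p_{Streamly} + p_{Vidio} = 0 ⇒ p_{Streamly} = 247/6 + (1/6)p_{Vidio}.
By symmetry p_{Vidio} = p_{Streamly}; substituting into the reaction function, (5/6)p_{Streamly} = 247/6 and p_{Streamly} = 49.4.

49.4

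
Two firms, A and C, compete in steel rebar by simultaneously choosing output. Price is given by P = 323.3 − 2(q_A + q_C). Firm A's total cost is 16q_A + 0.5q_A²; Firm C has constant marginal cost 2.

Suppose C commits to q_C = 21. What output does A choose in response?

53.06

Firm A's profit: π = q_A(323.3 − 2(q_A + q_C)) − 16q_A − 0.5q_A².
∂π/∂q_A = 307.3 − 5q_A − 2q_C = 0, so q_A = 61.46 − 0.4q_C.
At q_C = 21: q_A = 61.46 − 0.4·21 = 53.06.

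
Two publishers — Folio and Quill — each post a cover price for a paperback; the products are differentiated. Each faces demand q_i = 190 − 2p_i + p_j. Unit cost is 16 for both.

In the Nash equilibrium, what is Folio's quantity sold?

Folio's profit: π = (p_{Folio} − 16)(190 − 2p_{Folio} + p_{Quill}).
∂π/∂p_{Folio} = 222 − 4p_{Folio} + p_{Quill} = 0 ⇒ p_{Folio} = 55.5 + 0.25p_{Quill}.
Setting p_{Folio} = p_{Quill} in the reaction function: p_{Folio} = 55.5 + 0.25p_{Folio}, so p_{Folio} = 55.5 / 0.75 = 74.
q_{Folio} = 190 − 2·74 + 74 = 116.

116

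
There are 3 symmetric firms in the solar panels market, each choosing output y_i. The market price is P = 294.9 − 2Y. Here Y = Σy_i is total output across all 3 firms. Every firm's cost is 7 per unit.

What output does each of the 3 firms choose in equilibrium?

35.9875

A representative firm's profit is π_i = y_i(294.9 − 2Y) − 7y_i, with Y = y_i + Σ_{j≠i} y_j.
First-order condition: 287.9 − 4y_i − 2Σ_{j≠i} y_j = 0.
In a symmetric equilibrium every firm chooses the same y, so Σ_{j≠i} y_j = 2y. The condition becomes 287.9 − 8y = 0, giving y = 287.9/8 = 35.9875.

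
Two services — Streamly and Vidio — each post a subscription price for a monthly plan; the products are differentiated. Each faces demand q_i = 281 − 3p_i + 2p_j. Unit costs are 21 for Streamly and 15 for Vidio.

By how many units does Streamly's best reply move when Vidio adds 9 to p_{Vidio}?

Streamly's profit: π = (p_{Streamly} − 21)(281 − 3p_{Streamly} + 2p_{Vidio}).
∂π/∂p_{Streamly} = 344 − 6p_{Streamly} + 2p_{Vidio} = 0 ⇒ p_{Streamly} = 172/3 + (1/3)p_{Vidio}.
The reaction-function slope is 1/3, so a 9-unit rise in p_{Vidio} moves p_{Streamly} by 1/3 × 9 = 3. Streamly's best response rises — the actions are strategic complements.

3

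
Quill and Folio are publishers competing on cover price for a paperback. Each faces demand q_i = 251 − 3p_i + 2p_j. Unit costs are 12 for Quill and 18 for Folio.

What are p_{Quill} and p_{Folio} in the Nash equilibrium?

Quill's profit: π = (p_{Quill} − 12)(251 − 3p_{Quill} + 2p_{Folio}).
∂π/∂p_{Quill} = 287 − 6p_{Quill} + 2p_{Folio} = 0 ⇒ p_{Quill} = 287/6 + (1/3)p_{Folio}.
Similarly p_{Folio} = 305/6 + (1/3)p_{Quill}.
Solving the two reaction functions simultaneously: (1 − (1/3)(1/3))p_{Quill} = 287/6 + (1/3)·(305/6), so (8/9)p_{Quill} = 583/9 and p_{Quill} = 72.875.
Then p_{Folio} = 305/6 + (1/3)·72.875 = 75.125.

72.875, 75.125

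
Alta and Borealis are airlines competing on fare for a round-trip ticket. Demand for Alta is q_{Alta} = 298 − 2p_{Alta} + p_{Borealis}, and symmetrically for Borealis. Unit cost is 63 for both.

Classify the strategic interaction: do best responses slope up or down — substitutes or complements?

Alta's profit: π = (p_{Alta} − 63)(298 − 2p_{Alta} + p_{Borealis}).
∂π/∂p_{Alta} = 424 − 4p_{Alta} + p_{Borealis} = 0 ⇒ p_{Alta} = 106 + 0.25p_{Borealis}.
The best-response slope dp_{Alta}/dp_{Borealis} = 0.25 > 0: the reaction function is upward-sloping, so the choices are strategic complements.

strategic complements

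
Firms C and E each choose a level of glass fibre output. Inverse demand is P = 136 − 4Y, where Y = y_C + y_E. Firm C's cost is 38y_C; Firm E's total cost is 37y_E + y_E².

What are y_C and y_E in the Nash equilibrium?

Firm C's profit: π = y_C(136 − 4(y_C + y_E)) − 38y_C.
∂π/∂y_C = 98 − 8y_C − 4y_E = 0, so y_C = 12.25 − 0.5y_E.
For E: ∂π/∂y_E = 99 − 10y_E − 4y_C = 0 ⇒ y_E = 9.9 − 0.4y_C.
Substituting the second reaction function into the first: y_C = 12.25 − 0.5(9.9 − 0.4y_C), which gives 0.8y_C = 7.3 ⇒ y_C = 9.125.
Then y_E = 9.9 − 0.4·9.125 = 6.25.

9.125, 6.25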